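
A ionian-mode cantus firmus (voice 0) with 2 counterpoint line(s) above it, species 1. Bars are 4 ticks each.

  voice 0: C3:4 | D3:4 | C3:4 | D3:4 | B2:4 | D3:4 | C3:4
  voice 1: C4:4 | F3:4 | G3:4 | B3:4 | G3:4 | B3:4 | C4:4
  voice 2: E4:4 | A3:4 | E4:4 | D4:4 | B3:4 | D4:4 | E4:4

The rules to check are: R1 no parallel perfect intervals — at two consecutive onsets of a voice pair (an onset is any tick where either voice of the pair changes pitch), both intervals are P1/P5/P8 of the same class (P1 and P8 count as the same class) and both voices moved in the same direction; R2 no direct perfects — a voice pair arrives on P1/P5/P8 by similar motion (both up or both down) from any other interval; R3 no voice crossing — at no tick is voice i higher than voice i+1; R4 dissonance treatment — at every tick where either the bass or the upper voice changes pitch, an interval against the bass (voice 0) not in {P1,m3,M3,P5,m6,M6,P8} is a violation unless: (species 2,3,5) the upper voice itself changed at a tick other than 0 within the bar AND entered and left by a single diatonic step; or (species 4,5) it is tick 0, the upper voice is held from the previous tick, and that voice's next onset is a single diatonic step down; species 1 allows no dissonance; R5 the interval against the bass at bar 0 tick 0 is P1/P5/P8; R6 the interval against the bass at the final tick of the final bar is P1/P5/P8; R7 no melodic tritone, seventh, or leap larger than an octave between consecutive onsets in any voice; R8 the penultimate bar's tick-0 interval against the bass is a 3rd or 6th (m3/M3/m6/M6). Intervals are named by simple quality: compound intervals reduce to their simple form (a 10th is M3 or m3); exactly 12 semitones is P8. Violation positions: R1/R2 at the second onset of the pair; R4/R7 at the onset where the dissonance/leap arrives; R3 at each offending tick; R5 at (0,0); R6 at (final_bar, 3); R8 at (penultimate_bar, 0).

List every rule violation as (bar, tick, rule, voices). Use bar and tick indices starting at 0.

bar 0: v0=C3 v1=C4 v2=E4 downbeat M3
bar 1: v0=D3 v1=F3 v2=A3 downbeat P5
bar 2: v0=C3 v1=G3 v2=E4 downbeat M3
bar 3: v0=D3 v1=B3 v2=D4 downbeat P8
bar 4: v0=B2 v1=G3 v2=B3 downbeat P8
bar 5: v0=D3 v1=B3 v2=D4 downbeat P8
bar 6: v0=C3 v1=C4 v2=E4 downbeat M3
  -> R5 @ bar 0 tick 0 v(0, 2): opens on M3
  -> R1 @ bar 4 tick 0 v(0, 2): D3/D4 P8 -> B2/B3 P8 similar
  -> R1 @ bar 5 tick 0 v(0, 2): B2/B3 P8 -> D3/D4 P8 similar
  -> R8 @ bar 5 tick 0 v(0, 2): penult P8 not 3rd/6th
  -> R6 @ bar 6 tick 3 v(0, 2): closes on M3

(0, 0, R5, (0, 2))
(4, 0, R1, (0, 2))
(5, 0, R1, (0, 2))
(5, 0, R8, (0, 2))
(6, 3, R6, (0, 2))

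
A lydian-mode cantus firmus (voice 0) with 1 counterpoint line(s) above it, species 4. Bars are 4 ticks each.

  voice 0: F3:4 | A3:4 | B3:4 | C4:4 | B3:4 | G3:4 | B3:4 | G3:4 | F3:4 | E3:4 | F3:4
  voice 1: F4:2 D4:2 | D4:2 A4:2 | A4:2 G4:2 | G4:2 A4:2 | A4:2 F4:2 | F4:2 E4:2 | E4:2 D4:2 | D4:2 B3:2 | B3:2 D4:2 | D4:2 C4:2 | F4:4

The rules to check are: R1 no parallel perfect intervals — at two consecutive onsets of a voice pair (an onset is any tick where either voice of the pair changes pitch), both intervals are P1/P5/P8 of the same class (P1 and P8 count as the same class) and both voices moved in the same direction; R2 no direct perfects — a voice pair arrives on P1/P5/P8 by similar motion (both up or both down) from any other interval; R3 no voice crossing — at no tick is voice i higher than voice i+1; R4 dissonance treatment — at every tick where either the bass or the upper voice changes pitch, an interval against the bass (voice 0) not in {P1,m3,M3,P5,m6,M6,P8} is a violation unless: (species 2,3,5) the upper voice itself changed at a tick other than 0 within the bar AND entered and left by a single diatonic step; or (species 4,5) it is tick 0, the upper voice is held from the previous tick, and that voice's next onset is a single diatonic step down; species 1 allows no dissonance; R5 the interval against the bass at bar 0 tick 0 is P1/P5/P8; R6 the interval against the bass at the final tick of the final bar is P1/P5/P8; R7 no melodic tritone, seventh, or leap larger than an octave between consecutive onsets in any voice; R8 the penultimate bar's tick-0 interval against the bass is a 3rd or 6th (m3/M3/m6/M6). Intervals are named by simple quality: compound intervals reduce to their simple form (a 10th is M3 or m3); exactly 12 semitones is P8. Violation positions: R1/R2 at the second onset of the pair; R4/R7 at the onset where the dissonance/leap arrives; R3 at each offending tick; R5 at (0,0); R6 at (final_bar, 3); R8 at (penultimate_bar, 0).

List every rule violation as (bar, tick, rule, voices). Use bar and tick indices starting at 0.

(1, 0, R4, (0, 1))
(4, 0, R4, (0, 1))
(4, 2, R4, (0, 1))
(8, 0, R4, (0, 1))
(9, 0, R8, (0, 1))
(10, 0, R2, (0, 1))

bar 0: v0=F3 v1=F4 downbeat P8
bar 1: v0=A3 v1=D4 downbeat P4
bar 2: v0=B3 v1=A4 downbeat m7
bar 3: v0=C4 v1=G4 downbeat P5
bar 4: v0=B3 v1=A4 downbeat m7
bar 5: v0=G3 v1=F4 downbeat m7
bar 6: v0=B3 v1=E4 downbeat P4
bar 7: v0=G3 v1=D4 downbeat P5
bar 8: v0=F3 v1=B3 downbeat TT
bar 9: v0=E3 v1=D4 downbeat m7
bar 10: v0=F3 v1=F4 downbeat P8
  -> R4 @ bar 1 tick 0 v(0, 1): A3/D4 P4 untreated
  -> R4 @ bar 4 tick 0 v(0, 1): B3/A4 m7 untreated
  -> R4 @ bar 4 tick 2 v(0, 1): B3/F4 TT untreated
  -> R4 @ bar 8 tick 0 v(0, 1): F3/B3 TT untreated
  -> R8 @ bar 9 tick 0 v(0, 1): penult m7 not 3rd/6th
  -> R2 @ bar 10 tick 0 v(0, 1): E3/C4 m6 -> F3/F4 P8 similar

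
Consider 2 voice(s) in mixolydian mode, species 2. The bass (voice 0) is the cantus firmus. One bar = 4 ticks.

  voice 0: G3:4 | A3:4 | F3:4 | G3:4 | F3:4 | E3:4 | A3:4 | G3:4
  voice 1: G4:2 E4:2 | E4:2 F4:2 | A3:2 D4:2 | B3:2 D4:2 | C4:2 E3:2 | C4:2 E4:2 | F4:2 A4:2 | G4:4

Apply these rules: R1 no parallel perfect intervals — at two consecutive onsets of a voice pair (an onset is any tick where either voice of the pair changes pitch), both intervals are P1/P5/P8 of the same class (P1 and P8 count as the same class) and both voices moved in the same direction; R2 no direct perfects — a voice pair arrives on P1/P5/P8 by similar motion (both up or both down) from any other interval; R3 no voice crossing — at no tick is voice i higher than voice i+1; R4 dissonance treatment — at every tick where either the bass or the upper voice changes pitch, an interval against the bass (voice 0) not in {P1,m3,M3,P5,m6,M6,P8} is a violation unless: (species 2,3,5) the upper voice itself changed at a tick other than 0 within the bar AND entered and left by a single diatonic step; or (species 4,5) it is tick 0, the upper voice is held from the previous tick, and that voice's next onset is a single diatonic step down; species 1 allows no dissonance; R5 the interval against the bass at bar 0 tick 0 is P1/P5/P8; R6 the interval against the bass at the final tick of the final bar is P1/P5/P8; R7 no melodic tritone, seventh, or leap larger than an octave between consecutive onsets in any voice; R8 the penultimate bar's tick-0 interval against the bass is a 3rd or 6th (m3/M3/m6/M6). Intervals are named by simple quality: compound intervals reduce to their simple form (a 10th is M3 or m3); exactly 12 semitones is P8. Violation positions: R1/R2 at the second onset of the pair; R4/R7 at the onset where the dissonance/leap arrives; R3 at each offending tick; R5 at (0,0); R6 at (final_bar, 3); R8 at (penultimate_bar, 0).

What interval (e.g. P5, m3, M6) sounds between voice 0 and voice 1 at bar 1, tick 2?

m6

voice 0=A3 voice 1=F4 -> m6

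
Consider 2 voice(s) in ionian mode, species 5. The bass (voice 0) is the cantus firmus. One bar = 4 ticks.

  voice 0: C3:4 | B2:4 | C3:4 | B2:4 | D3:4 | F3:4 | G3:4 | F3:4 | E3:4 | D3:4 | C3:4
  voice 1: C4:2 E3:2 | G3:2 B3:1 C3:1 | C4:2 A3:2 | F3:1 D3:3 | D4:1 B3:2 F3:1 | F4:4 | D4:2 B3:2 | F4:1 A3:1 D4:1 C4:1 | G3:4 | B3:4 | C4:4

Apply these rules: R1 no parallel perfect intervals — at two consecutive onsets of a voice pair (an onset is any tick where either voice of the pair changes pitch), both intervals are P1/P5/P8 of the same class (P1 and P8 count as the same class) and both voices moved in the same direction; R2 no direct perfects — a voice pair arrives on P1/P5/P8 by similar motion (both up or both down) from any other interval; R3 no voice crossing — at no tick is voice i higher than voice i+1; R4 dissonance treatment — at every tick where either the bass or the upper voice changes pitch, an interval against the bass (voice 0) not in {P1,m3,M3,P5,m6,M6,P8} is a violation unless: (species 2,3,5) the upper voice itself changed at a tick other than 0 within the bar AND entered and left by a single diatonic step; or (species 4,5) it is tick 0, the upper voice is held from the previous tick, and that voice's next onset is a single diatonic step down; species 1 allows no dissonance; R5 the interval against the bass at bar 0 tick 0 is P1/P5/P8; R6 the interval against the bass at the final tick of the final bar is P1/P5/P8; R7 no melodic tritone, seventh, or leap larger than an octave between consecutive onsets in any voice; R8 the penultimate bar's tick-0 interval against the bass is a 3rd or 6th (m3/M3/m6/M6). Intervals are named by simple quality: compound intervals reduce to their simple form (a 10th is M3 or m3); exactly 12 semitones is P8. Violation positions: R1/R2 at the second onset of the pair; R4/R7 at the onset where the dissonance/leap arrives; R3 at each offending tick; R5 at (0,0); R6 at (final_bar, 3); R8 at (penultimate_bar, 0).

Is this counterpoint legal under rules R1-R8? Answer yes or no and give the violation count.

No (8 violations)

bar 0: v0=C3 v1=C4 (P8)
bar 1: v0=B2 v1=G3 (m6)
bar 2: v0=C3 v1=C4 (P8)
bar 3: v0=B2 v1=F3 (TT)
bar 4: v0=D3 v1=D4 (P8)
bar 5: v0=F3 v1=F4 (P8)
bar 6: v0=G3 v1=D4 (P5)
bar 7: v0=F3 v1=F4 (P8)
bar 8: v0=E3 v1=G3 (m3)
bar 9: v0=D3 v1=B3 (M6)
bar 10: v0=C3 v1=C4 (P8)
  R4 @ bar1.3: B2/C3 m2 untreated
  R7 @ bar1.3: B3->C3 leap 11st
  R2 @ bar2.0: B2/C3 m2 -> C3/C4 P8 similar
  R4 @ bar3.0: B2/F3 TT untreated
  R2 @ bar4.0: B2/D3 m3 -> D3/D4 P8 similar
  R7 @ bar4.3: B3->F3 leap 6st
  R2 @ bar5.0: D3/F3 m3 -> F3/F4 P8 similar
  R7 @ bar7.0: B3->F4 leap 6st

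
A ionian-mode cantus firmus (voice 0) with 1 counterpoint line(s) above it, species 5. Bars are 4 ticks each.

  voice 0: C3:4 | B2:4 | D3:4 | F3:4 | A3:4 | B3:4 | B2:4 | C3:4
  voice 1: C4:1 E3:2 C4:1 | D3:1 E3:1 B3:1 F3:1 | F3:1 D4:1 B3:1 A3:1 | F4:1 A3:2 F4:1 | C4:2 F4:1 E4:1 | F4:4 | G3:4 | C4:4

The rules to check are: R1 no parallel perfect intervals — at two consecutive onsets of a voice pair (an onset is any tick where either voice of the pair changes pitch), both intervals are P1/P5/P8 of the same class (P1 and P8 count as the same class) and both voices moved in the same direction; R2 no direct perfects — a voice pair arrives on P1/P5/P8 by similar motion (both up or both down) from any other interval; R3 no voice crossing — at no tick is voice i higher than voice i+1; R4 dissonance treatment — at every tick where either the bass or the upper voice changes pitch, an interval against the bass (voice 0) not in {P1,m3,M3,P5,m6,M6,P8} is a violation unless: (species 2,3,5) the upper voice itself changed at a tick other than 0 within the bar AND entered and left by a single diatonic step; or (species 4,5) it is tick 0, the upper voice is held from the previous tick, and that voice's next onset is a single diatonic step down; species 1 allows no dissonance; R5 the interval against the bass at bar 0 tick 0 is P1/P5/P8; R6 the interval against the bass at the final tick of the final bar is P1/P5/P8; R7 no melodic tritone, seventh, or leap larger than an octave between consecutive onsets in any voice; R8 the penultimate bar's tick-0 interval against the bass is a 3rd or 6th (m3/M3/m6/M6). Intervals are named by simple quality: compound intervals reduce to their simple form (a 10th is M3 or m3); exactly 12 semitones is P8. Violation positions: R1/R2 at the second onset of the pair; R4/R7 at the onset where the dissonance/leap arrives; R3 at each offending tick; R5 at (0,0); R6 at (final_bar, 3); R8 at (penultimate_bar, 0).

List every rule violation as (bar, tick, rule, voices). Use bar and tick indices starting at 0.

bar 0: v0=C3 v1=C4 downbeat P8
bar 1: v0=B2 v1=D3 downbeat m3
bar 2: v0=D3 v1=F3 downbeat m3
bar 3: v0=F3 v1=F4 downbeat P8
bar 4: v0=A3 v1=C4 downbeat m3
bar 5: v0=B3 v1=F4 downbeat TT
bar 6: v0=B2 v1=G3 downbeat m6
bar 7: v0=C3 v1=C4 downbeat P8
  -> R7 @ bar 1 tick 0 v(1,): C4->D3 leap 10st
  -> R4 @ bar 1 tick 1 v(0, 1): B2/E3 P4 untreated
  -> R4 @ bar 1 tick 3 v(0, 1): B2/F3 TT untreated
  -> R7 @ bar 1 tick 3 v(1,): B3->F3 leap 6st
  -> R2 @ bar 3 tick 0 v(0, 1): D3/A3 P5 -> F3/F4 P8 similar
  -> R4 @ bar 5 tick 0 v(0, 1): B3/F4 TT untreated
  -> R7 @ bar 6 tick 0 v(1,): F4->G3 leap 10st
  -> R2 @ bar 7 tick 0 v(0, 1): B2/G3 m6 -> C3/C4 P8 similar

(1, 0, R7, (1,))
(1, 1, R4, (0, 1))
(1, 3, R4, (0, 1))
(1, 3, R7, (1,))
(3, 0, R2, (0, 1))
(5, 0, R4, (0, 1))
(6, 0, R7, (1,))
(7, 0, R2, (0, 1))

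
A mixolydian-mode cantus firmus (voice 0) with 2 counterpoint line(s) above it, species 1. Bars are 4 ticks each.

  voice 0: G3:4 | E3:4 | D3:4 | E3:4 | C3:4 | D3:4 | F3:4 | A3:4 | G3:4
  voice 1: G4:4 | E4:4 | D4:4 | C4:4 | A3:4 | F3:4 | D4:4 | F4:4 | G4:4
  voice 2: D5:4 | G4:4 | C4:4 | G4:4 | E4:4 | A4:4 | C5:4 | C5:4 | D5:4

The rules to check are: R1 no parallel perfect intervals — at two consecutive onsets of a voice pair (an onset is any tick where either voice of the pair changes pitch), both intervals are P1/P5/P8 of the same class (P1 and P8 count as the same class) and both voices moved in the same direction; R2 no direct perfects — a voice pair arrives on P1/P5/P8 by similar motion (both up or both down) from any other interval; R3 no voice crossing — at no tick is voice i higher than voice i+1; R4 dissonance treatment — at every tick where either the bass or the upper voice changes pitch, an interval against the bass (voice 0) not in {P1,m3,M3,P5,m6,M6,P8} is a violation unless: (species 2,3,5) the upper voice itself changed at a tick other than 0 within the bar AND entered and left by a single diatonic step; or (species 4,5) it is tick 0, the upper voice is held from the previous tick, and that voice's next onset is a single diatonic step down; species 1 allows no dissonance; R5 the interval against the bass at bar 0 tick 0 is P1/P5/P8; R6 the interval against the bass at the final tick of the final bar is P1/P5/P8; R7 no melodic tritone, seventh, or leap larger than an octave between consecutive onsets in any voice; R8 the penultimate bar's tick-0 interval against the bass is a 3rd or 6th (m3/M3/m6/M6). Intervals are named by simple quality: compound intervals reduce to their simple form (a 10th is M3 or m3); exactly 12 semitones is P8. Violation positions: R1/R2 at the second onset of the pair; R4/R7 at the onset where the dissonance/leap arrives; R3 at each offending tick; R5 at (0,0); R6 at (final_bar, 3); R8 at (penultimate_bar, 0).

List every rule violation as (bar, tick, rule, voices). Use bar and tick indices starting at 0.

bar 0: v0=G3 v1=G4 v2=D5 downbeat P5
bar 1: v0=E3 v1=E4 v2=G4 downbeat m3
bar 2: v0=D3 v1=D4 v2=C4 downbeat m7
bar 3: v0=E3 v1=C4 v2=G4 downbeat m3
bar 4: v0=C3 v1=A3 v2=E4 downbeat M3
bar 5: v0=D3 v1=F3 v2=A4 downbeat P5
bar 6: v0=F3 v1=D4 v2=C5 downbeat P5
bar 7: v0=A3 v1=F4 v2=C5 downbeat m3
bar 8: v0=G3 v1=G4 v2=D5 downbeat P5
  -> R1 @ bar 1 tick 0 v(0, 1): G3/G4 P8 -> E3/E4 P8 similar
  -> R1 @ bar 2 tick 0 v(0, 1): E3/E4 P8 -> D3/D4 P8 similar
  -> R3 @ bar 2 tick 0 v(1, 2): D4 above C4
  -> R4 @ bar 2 tick 0 v(0, 2): D3/C4 m7 untreated
  -> R3 @ bar 2 tick 1 v(1, 2): D4 above C4
  -> R3 @ bar 2 tick 2 v(1, 2): D4 above C4
  -> R3 @ bar 2 tick 3 v(1, 2): D4 above C4
  -> R1 @ bar 4 tick 0 v(1, 2): C4/G4 P5 -> A3/E4 P5 similar
  -> R2 @ bar 5 tick 0 v(0, 2): C3/E4 M3 -> D3/A4 P5 similar
  -> R1 @ bar 6 tick 0 v(0, 2): D3/A4 P5 -> F3/C5 P5 similar
  -> R1 @ bar 8 tick 0 v(1, 2): F4/C5 P5 -> G4/D5 P5 similar

(1, 0, R1, (0, 1))
(2, 0, R1, (0, 1))
(2, 0, R3, (1, 2))
(2, 0, R4, (0, 2))
(2, 1, R3, (1, 2))
(2, 2, R3, (1, 2))
(2, 3, R3, (1, 2))
(4, 0, R1, (1, 2))
(5, 0, R2, (0, 2))
(6, 0, R1, (0, 2))
(8, 0, R1, (1, 2))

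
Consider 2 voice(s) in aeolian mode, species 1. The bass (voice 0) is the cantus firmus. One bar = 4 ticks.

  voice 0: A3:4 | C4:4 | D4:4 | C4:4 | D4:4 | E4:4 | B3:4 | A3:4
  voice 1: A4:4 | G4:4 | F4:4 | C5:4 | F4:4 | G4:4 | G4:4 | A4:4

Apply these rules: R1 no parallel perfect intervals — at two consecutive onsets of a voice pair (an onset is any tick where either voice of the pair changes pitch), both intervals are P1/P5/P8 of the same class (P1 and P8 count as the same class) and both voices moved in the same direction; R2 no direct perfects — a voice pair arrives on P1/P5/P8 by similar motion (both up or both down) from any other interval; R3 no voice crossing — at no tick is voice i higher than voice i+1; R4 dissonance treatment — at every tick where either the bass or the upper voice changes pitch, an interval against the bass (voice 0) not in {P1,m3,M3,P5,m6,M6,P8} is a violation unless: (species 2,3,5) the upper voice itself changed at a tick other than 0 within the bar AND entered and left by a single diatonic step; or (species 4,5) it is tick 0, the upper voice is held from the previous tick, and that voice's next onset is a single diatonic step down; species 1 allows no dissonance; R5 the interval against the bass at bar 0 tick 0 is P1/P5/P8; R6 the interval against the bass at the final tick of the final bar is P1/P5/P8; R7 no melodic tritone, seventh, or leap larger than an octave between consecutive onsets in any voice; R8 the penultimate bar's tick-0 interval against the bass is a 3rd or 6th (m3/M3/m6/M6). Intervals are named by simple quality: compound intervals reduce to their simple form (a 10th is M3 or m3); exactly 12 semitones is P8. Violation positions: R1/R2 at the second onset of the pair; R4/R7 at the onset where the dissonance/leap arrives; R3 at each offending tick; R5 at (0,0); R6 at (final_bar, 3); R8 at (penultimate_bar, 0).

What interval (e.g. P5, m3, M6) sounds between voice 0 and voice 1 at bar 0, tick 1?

P8

voice 0=A3 voice 1=A4 -> P8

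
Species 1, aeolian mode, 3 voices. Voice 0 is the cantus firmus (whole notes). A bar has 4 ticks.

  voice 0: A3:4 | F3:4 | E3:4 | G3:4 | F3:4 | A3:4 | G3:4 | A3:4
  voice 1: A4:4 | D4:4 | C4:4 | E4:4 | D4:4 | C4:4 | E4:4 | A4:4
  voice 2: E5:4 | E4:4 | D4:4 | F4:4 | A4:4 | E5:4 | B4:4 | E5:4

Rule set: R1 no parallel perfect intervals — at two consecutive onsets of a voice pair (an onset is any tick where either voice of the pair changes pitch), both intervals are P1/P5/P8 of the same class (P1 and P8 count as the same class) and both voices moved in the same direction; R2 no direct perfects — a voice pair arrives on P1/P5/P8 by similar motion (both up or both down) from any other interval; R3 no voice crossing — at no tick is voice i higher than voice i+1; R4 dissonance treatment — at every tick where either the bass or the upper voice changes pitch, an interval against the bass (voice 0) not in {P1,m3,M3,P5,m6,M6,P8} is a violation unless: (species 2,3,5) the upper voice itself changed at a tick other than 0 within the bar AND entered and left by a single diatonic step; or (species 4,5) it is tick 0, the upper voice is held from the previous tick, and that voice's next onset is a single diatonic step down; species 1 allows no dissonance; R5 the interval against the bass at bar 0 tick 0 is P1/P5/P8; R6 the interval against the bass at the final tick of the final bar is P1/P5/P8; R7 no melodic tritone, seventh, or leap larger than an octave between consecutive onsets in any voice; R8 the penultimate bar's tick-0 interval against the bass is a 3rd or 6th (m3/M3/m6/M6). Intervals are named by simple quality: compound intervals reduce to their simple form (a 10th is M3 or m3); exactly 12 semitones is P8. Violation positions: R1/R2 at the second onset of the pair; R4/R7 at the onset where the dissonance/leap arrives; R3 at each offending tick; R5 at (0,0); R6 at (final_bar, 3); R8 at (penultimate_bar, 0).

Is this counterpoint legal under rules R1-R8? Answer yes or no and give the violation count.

bar 0: v0=A3 v1=A4 v2=E5 (P5)
bar 1: v0=F3 v1=D4 v2=E4 (M7)
bar 2: v0=E3 v1=C4 v2=D4 (m7)
bar 3: v0=G3 v1=E4 v2=F4 (m7)
bar 4: v0=F3 v1=D4 v2=A4 (M3)
bar 5: v0=A3 v1=C4 v2=E5 (P5)
bar 6: v0=G3 v1=E4 v2=B4 (M3)
bar 7: v0=A3 v1=A4 v2=E5 (P5)
  R4 @ bar1.0: F3/E4 M7 untreated
  R4 @ bar2.0: E3/D4 m7 untreated
  R4 @ bar3.0: G3/F4 m7 untreated
  R2 @ bar5.0: F3/A4 M3 -> A3/E5 P5 similar
  R1 @ bar7.0: E4/B4 P5 -> A4/E5 P5 similar
  R2 @ bar7.0: G3/E4 M6 -> A3/A4 P8 similar
  R2 @ bar7.0: G3/B4 M3 -> A3/E5 P5 similar

No (7 violations)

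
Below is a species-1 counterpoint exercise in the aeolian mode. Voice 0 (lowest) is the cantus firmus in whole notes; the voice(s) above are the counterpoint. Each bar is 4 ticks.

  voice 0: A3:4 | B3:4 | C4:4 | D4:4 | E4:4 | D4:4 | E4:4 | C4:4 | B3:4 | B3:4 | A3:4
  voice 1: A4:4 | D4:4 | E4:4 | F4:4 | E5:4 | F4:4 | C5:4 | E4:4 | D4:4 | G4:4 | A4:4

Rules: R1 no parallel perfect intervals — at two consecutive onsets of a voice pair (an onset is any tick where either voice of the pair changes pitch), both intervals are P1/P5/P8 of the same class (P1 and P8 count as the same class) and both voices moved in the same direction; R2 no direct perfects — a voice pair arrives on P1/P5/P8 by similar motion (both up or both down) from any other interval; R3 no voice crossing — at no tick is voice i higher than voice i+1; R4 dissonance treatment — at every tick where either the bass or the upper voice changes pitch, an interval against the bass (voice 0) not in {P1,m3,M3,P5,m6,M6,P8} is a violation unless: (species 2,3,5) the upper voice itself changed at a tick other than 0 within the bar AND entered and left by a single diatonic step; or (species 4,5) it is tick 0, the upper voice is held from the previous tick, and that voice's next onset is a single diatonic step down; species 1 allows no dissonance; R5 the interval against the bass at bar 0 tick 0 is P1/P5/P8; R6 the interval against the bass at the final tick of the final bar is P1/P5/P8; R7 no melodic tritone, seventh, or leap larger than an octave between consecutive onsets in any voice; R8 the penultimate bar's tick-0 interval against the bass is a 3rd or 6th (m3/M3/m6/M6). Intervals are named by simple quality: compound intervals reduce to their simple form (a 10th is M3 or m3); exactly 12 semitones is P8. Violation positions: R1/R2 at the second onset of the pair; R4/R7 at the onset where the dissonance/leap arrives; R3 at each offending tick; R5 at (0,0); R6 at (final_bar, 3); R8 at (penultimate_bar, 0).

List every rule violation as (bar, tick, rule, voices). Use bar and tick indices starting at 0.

(4, 0, R2, (0, 1))
(4, 0, R7, (1,))
(5, 0, R7, (1,))

bar 0: v0=A3 v1=A4 downbeat P8
bar 1: v0=B3 v1=D4 downbeat m3
bar 2: v0=C4 v1=E4 downbeat M3
bar 3: v0=D4 v1=F4 downbeat m3
bar 4: v0=E4 v1=E5 downbeat P8
bar 5: v0=D4 v1=F4 downbeat m3
bar 6: v0=E4 v1=C5 downbeat m6
bar 7: v0=C4 v1=E4 downbeat M3
bar 8: v0=B3 v1=D4 downbeat m3
bar 9: v0=B3 v1=G4 downbeat m6
bar 10: v0=A3 v1=A4 downbeat P8
  -> R2 @ bar 4 tick 0 v(0, 1): D4/F4 m3 -> E4/E5 P8 similar
  -> R7 @ bar 4 tick 0 v(1,): F4->E5 leap 11st
  -> R7 @ bar 5 tick 0 v(1,): E5->F4 leap 11st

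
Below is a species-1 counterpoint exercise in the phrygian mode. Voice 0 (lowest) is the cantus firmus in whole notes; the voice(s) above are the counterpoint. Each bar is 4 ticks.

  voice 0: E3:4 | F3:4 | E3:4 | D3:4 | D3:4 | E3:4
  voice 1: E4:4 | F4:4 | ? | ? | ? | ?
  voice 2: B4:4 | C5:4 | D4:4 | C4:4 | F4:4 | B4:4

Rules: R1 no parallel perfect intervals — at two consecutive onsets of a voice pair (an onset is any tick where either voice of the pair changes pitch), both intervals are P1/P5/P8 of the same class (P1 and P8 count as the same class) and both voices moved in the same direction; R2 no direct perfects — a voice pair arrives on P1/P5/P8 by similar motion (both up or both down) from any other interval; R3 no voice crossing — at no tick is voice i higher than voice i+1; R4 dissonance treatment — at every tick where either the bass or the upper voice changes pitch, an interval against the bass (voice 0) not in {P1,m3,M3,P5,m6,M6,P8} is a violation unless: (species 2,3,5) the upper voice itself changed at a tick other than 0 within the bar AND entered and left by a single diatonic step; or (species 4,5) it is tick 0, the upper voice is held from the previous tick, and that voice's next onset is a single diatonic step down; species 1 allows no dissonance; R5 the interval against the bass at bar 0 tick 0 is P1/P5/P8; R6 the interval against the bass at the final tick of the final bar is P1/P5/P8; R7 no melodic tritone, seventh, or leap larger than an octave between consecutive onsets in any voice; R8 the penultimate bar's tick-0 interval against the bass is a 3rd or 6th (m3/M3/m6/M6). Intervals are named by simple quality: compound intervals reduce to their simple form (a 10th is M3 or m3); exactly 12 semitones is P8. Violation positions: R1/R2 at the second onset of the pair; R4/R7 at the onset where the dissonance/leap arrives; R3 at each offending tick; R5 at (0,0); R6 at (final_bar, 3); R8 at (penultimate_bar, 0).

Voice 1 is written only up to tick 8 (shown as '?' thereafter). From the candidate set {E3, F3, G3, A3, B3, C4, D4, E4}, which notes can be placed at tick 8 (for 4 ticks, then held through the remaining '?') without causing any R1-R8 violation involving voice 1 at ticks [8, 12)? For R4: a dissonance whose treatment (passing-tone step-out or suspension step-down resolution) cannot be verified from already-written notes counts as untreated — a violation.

{C4}

E3: violates R1,R7
F3: violates R4
G3: violates R1,R7
A3: violates R4
B3: violates R2,R7
C4: legal
D4: violates R2,R4
E4: violates R1,R3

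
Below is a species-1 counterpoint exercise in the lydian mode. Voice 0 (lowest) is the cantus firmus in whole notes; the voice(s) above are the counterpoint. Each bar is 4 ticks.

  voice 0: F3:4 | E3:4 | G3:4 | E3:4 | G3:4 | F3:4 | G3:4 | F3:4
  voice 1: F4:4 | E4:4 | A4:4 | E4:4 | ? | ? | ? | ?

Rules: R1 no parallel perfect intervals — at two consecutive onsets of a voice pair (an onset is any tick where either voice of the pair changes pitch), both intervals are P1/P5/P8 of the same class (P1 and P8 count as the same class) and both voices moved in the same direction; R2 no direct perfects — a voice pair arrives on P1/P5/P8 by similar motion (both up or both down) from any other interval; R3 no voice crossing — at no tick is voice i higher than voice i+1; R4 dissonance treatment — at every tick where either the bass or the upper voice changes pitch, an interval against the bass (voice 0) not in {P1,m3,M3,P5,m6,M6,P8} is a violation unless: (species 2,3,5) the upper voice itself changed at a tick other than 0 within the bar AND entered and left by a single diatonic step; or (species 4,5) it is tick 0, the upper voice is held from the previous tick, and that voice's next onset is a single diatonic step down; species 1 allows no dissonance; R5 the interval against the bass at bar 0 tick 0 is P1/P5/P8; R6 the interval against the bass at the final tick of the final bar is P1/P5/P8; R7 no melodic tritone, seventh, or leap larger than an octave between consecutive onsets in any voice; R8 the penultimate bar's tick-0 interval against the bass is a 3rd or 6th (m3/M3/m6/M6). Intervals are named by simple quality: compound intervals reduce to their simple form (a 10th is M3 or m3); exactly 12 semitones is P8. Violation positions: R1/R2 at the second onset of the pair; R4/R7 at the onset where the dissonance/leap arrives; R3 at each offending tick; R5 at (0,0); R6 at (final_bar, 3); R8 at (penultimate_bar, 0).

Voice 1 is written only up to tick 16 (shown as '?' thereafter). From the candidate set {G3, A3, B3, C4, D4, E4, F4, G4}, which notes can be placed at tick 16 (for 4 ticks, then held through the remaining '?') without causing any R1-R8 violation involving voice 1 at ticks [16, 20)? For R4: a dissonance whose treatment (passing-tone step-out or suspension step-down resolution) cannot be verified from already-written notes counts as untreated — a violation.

{B3, D4, E4, G3}

G3: legal
A3: violates R4
B3: legal
C4: violates R4
D4: legal
E4: legal
F4: violates R4
G4: violates R1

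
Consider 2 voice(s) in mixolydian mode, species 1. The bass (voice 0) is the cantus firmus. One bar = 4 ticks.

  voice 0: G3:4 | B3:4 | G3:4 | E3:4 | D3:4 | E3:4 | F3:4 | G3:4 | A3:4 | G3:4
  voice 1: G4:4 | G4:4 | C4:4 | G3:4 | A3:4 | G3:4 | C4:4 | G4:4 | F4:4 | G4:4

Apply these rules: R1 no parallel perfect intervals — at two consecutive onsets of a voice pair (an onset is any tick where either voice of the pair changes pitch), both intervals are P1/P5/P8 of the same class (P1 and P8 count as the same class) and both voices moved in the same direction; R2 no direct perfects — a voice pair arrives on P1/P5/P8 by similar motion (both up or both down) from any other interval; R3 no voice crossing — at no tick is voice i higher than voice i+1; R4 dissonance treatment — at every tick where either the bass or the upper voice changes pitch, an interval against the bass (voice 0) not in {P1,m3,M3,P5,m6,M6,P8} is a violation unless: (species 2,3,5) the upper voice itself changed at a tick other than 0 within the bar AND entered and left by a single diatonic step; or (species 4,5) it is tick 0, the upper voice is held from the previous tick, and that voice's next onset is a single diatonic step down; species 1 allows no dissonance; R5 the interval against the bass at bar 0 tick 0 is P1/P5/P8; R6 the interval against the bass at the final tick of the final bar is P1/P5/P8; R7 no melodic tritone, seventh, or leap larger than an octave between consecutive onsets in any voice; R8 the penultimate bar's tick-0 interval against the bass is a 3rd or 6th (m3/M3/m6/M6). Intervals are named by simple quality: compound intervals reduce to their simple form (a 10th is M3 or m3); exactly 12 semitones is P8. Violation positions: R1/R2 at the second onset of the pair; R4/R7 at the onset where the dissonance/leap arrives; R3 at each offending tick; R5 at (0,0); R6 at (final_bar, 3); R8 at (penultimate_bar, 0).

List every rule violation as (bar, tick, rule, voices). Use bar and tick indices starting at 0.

(2, 0, R4, (0, 1))
(6, 0, R2, (0, 1))
(7, 0, R2, (0, 1))

bar 0: v0=G3 v1=G4 downbeat P8
bar 1: v0=B3 v1=G4 downbeat m6
bar 2: v0=G3 v1=C4 downbeat P4
bar 3: v0=E3 v1=G3 downbeat m3
bar 4: v0=D3 v1=A3 downbeat P5
bar 5: v0=E3 v1=G3 downbeat m3
bar 6: v0=F3 v1=C4 downbeat P5
bar 7: v0=G3 v1=G4 downbeat P8
bar 8: v0=A3 v1=F4 downbeat m6
bar 9: v0=G3 v1=G4 downbeat P8
  -> R4 @ bar 2 tick 0 v(0, 1): G3/C4 P4 untreated
  -> R2 @ bar 6 tick 0 v(0, 1): E3/G3 m3 -> F3/C4 P5 similar
  -> R2 @ bar 7 tick 0 v(0, 1): F3/C4 P5 -> G3/G4 P8 similar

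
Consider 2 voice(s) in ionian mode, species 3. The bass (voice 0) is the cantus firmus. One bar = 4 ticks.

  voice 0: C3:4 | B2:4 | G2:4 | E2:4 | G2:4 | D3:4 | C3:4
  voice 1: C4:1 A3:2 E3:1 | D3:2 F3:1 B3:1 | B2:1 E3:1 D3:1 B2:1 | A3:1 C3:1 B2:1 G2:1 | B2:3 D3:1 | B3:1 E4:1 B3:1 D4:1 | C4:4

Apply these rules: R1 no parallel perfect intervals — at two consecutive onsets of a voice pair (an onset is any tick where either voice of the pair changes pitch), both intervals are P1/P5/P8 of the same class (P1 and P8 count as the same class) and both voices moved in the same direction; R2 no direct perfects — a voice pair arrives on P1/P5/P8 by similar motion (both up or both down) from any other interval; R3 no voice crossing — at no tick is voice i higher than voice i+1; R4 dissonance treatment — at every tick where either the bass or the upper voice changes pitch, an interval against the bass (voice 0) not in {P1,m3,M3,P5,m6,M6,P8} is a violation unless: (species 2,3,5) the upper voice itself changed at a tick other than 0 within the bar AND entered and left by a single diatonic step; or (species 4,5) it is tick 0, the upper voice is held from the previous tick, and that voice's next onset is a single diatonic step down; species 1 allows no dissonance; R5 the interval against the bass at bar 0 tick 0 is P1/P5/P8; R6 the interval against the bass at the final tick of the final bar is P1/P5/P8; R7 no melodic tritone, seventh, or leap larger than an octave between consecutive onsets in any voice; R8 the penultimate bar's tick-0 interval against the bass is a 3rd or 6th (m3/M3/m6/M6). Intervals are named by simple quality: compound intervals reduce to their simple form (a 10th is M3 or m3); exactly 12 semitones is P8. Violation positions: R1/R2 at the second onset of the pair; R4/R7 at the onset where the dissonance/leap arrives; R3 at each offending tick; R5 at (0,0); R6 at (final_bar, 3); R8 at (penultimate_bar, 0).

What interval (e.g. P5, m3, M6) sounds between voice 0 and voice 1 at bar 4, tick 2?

voice 0=G2 voice 1=B2 -> M3

M3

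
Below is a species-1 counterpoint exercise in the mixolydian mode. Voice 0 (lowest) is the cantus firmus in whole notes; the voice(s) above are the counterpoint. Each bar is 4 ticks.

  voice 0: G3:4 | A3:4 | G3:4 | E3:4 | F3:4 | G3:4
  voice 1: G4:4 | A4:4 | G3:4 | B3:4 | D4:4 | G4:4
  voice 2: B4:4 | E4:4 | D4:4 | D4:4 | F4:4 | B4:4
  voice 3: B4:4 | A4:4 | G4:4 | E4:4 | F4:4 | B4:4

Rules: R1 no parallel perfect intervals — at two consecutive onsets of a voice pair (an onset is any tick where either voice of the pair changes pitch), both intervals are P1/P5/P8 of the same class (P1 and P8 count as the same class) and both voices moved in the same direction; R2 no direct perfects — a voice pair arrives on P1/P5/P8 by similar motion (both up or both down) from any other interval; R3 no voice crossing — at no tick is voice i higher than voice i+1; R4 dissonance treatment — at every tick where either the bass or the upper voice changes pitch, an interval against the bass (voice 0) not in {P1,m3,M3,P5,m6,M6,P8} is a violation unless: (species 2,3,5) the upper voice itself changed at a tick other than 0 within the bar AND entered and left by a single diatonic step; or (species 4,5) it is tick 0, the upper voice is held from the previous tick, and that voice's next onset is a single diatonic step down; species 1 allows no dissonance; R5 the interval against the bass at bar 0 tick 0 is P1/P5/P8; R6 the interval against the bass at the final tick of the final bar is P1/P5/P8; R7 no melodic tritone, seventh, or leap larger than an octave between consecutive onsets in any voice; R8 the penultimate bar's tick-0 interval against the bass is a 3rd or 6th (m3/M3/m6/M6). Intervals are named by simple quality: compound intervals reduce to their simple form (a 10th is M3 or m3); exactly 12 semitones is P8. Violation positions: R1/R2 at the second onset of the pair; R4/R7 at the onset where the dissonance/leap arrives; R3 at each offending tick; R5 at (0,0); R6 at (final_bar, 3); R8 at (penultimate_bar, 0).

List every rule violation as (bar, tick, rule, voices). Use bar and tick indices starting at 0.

(0, 0, R5, (0, 2))
(0, 0, R5, (0, 3))
(1, 0, R1, (0, 1))
(1, 0, R3, (1, 2))
(1, 1, R3, (1, 2))
(1, 2, R3, (1, 2))
(1, 3, R3, (1, 2))
(2, 0, R1, (0, 1))
(2, 0, R1, (0, 2))
(2, 0, R1, (0, 3))
(2, 0, R1, (1, 3))
(2, 0, R2, (1, 2))
(2, 0, R7, (1,))
(3, 0, R1, (0, 3))
(3, 0, R4, (0, 2))
(4, 0, R1, (0, 3))
(4, 0, R2, (0, 2))
(4, 0, R2, (2, 3))
(4, 0, R8, (0, 2))
(4, 0, R8, (0, 3))
(5, 0, R1, (2, 3))
(5, 0, R2, (0, 1))
(5, 0, R7, (2,))
(5, 0, R7, (3,))
(5, 3, R6, (0, 2))
(5, 3, R6, (0, 3))

bar 0: v0=G3 v1=G4 v2=B4 v3=B4 downbeat M3
bar 1: v0=A3 v1=A4 v2=E4 v3=A4 downbeat P8
bar 2: v0=G3 v1=G3 v2=D4 v3=G4 downbeat P8
bar 3: v0=E3 v1=B3 v2=D4 v3=E4 downbeat P8
bar 4: v0=F3 v1=D4 v2=F4 v3=F4 downbeat P8
bar 5: v0=G3 v1=G4 v2=B4 v3=B4 downbeat M3
  -> R5 @ bar 0 tick 0 v(0, 2): opens on M3
  -> R5 @ bar 0 tick 0 v(0, 3): opens on M3
  -> R1 @ bar 1 tick 0 v(0, 1): G3/G4 P8 -> A3/A4 P8 similar
  -> R3 @ bar 1 tick 0 v(1, 2): A4 above E4
  -> R3 @ bar 1 tick 1 v(1, 2): A4 above E4
  -> R3 @ bar 1 tick 2 v(1, 2): A4 above E4
  -> R3 @ bar 1 tick 3 v(1, 2): A4 above E4
  -> R1 @ bar 2 tick 0 v(0, 1): A3/A4 P8 -> G3/G3 P1 similar
  -> R1 @ bar 2 tick 0 v(0, 2): A3/E4 P5 -> G3/D4 P5 similar
  -> R1 @ bar 2 tick 0 v(0, 3): A3/A4 P8 -> G3/G4 P8 similar
  -> R1 @ bar 2 tick 0 v(1, 3): A4/A4 P1 -> G3/G4 P8 similar
  -> R2 @ bar 2 tick 0 v(1, 2): A4/E4 P4 -> G3/D4 P5 similar
  -> R7 @ bar 2 tick 0 v(1,): A4->G3 leap 14st
  -> R1 @ bar 3 tick 0 v(0, 3): G3/G4 P8 -> E3/E4 P8 similar
  -> R4 @ bar 3 tick 0 v(0, 2): E3/D4 m7 untreated
  -> R1 @ bar 4 tick 0 v(0, 3): E3/E4 P8 -> F3/F4 P8 similar
  -> R2 @ bar 4 tick 0 v(0, 2): E3/D4 m7 -> F3/F4 P8 similar
  -> R2 @ bar 4 tick 0 v(2, 3): D4/E4 M2 -> F4/F4 P1 similar
  -> R8 @ bar 4 tick 0 v(0, 2): penult P8 not 3rd/6th
  -> R8 @ bar 4 tick 0 v(0, 3): penult P8 not 3rd/6th
  -> R1 @ bar 5 tick 0 v(2, 3): F4/F4 P1 -> B4/B4 P1 similar
  -> R2 @ bar 5 tick 0 v(0, 1): F3/D4 M6 -> G3/G4 P8 similar
  -> R7 @ bar 5 tick 0 v(2,): F4->B4 leap 6st
  -> R7 @ bar 5 tick 0 v(3,): F4->B4 leap 6st
  -> R6 @ bar 5 tick 3 v(0, 2): closes on M3
  -> R6 @ bar 5 tick 3 v(0, 3): closes on M3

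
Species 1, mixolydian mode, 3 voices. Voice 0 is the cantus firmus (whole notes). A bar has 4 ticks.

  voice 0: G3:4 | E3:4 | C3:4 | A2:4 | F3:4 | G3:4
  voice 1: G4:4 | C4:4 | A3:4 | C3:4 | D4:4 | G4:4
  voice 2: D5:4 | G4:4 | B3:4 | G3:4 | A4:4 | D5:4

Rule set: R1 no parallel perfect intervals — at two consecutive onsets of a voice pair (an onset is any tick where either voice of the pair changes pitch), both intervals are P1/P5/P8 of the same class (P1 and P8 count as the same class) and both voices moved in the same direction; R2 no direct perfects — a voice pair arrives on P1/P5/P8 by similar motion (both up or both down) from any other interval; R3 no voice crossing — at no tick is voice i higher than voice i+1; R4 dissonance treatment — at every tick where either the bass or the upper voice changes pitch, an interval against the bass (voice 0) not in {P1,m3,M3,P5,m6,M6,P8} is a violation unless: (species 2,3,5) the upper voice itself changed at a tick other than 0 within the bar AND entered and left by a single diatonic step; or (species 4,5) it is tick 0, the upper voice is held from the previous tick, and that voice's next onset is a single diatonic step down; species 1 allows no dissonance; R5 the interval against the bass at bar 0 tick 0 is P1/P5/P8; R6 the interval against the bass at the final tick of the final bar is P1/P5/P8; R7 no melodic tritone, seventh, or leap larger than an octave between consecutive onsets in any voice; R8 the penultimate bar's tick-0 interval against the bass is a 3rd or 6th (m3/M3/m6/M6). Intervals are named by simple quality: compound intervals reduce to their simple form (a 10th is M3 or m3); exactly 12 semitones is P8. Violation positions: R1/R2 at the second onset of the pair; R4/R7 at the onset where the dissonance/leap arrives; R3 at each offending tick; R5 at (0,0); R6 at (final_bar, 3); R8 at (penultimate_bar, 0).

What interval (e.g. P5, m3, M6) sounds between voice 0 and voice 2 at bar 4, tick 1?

voice 0=F3 voice 2=A4 -> M3

M3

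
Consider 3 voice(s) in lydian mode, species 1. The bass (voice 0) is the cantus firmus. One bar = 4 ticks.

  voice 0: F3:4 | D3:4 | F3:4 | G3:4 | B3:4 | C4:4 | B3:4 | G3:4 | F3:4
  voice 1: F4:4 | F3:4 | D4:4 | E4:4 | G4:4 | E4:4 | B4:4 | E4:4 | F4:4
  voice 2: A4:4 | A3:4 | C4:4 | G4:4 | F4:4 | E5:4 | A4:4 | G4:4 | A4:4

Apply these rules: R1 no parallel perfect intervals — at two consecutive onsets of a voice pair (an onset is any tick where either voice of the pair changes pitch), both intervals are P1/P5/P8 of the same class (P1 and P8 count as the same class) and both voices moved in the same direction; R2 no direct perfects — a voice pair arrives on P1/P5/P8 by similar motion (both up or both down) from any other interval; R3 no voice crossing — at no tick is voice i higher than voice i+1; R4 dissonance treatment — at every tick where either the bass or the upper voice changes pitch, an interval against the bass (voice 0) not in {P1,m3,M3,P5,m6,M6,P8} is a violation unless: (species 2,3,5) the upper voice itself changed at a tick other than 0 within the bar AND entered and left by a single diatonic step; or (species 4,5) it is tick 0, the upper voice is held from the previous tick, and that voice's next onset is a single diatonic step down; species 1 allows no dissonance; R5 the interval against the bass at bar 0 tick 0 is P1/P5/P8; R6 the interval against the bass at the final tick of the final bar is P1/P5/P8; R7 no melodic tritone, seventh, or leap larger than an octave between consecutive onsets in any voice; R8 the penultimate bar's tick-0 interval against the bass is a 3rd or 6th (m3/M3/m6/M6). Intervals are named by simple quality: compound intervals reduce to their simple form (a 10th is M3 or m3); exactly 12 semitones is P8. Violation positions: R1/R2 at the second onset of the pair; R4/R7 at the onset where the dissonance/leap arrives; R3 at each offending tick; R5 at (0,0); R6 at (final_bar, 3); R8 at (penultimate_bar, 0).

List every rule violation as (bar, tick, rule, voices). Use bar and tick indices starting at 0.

(0, 0, R5, (0, 2))
(1, 0, R2, (0, 2))
(2, 0, R1, (0, 2))
(2, 0, R3, (1, 2))
(2, 1, R3, (1, 2))
(2, 2, R3, (1, 2))
(2, 3, R3, (1, 2))
(3, 0, R2, (0, 2))
(4, 0, R3, (1, 2))
(4, 0, R4, (0, 2))
(4, 1, R3, (1, 2))
(4, 2, R3, (1, 2))
(4, 3, R3, (1, 2))
(5, 0, R7, (2,))
(6, 0, R3, (1, 2))
(6, 0, R4, (0, 2))
(6, 1, R3, (1, 2))
(6, 2, R3, (1, 2))
(6, 3, R3, (1, 2))
(7, 0, R2, (0, 2))
(7, 0, R8, (0, 2))
(8, 3, R6, (0, 2))

bar 0: v0=F3 v1=F4 v2=A4 downbeat M3
bar 1: v0=D3 v1=F3 v2=A3 downbeat P5
bar 2: v0=F3 v1=D4 v2=C4 downbeat P5
bar 3: v0=G3 v1=E4 v2=G4 downbeat P8
bar 4: v0=B3 v1=G4 v2=F4 downbeat TT
bar 5: v0=C4 v1=E4 v2=E5 downbeat M3
bar 6: v0=B3 v1=B4 v2=A4 downbeat m7
bar 7: v0=G3 v1=E4 v2=G4 downbeat P8
bar 8: v0=F3 v1=F4 v2=A4 downbeat M3
  -> R5 @ bar 0 tick 0 v(0, 2): opens on M3
  -> R2 @ bar 1 tick 0 v(0, 2): F3/A4 M3 -> D3/A3 P5 similar
  -> R1 @ bar 2 tick 0 v(0, 2): D3/A3 P5 -> F3/C4 P5 similar
  -> R3 @ bar 2 tick 0 v(1, 2): D4 above C4
  -> R3 @ bar 2 tick 1 v(1, 2): D4 above C4
  -> R3 @ bar 2 tick 2 v(1, 2): D4 above C4
  -> R3 @ bar 2 tick 3 v(1, 2): D4 above C4
  -> R2 @ bar 3 tick 0 v(0, 2): F3/C4 P5 -> G3/G4 P8 similar
  -> R3 @ bar 4 tick 0 v(1, 2): G4 above F4
  -> R4 @ bar 4 tick 0 v(0, 2): B3/F4 TT untreated
  -> R3 @ bar 4 tick 1 v(1, 2): G4 above F4
  -> R3 @ bar 4 tick 2 v(1, 2): G4 above F4
  -> R3 @ bar 4 tick 3 v(1, 2): G4 above F4
  -> R7 @ bar 5 tick 0 v(2,): F4->E5 leap 11st
  -> R3 @ bar 6 tick 0 v(1, 2): B4 above A4
  -> R4 @ bar 6 tick 0 v(0, 2): B3/A4 m7 untreated
  -> R3 @ bar 6 tick 1 v(1, 2): B4 above A4
  -> R3 @ bar 6 tick 2 v(1, 2): B4 above A4
  -> R3 @ bar 6 tick 3 v(1, 2): B4 above A4
  -> R2 @ bar 7 tick 0 v(0, 2): B3/A4 m7 -> G3/G4 P8 similar
  -> R8 @ bar 7 tick 0 v(0, 2): penult P8 not 3rd/6th
  -> R6 @ bar 8 tick 3 v(0, 2): closes on M3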